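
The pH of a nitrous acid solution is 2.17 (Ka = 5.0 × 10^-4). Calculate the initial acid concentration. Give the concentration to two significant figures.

C₀ = 9.8 × 10^-2 M

[H+] = 10^(-2.17) = 6.76 × 10^-3 M = x
Ka = x²/(C₀ − x) ⇒ C₀ = x + x²/Ka
C₀ = 6.76 × 10^-3 + (6.76 × 10^-3)²/(5.0 × 10^-4) = 9.82 × 10^-2 M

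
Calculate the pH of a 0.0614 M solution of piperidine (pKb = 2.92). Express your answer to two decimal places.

C5H10NH + H2O ⇌ C5H10NH2+ + OH-
Kb = 10^(−2.92) = 1.20 × 10^-3
Kb = x²/(0.0614 − x) = 1.20 × 10^-3
x is not negligible relative to C₀; solve x² + 0.0012·x − 7.37e-05 = 0.
x = (−Kb + √(Kb² + 4·Kb·C₀))/2 = 8.00 × 10^-3 M
pOH = 2.10, so pH = 14.00 − pOH = 11.90

pH = 11.90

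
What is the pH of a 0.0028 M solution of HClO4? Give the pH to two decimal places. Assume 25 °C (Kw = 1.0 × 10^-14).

HClO4 is a strong acid and dissociates completely, so [H+] = 0.0028 M.
pH = -log(0.0028) = 2.55

pH = 2.55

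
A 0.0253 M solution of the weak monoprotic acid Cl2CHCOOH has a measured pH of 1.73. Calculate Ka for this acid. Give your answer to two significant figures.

[H+] = 10^(-1.73) = 1.86 × 10^-2 M
At equilibrium [HA] = 0.0253 − 1.86 × 10^-2 = 6.70 × 10^-3 M
Ka = [H+][A-]/[HA] = (1.86 × 10^-2)² / 6.70 × 10^-3 = 5.2 × 10^-2

Ka = 5.2 × 10^-2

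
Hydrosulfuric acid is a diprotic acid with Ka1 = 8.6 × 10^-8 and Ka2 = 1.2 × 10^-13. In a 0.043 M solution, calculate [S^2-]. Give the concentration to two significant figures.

1.2 × 10^-13 M

First ionization gives [H+] ≈ [HS-] = 6.08 × 10^-5 M.
Second step: Ka2 = [H+][S^2-]/[HS-] ≈ [S^2-] (since [H+] ≈ [HS-]).
So [S^2-] ≈ Ka2.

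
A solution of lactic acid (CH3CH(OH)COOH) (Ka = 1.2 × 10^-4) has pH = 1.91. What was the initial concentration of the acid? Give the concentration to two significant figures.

C₀ = 1.3 M

[H+] = 10^(-1.91) = 1.23 × 10^-2 M = x
Ka = x²/(C₀ − x) ⇒ C₀ = x + x²/Ka
C₀ = 1.23 × 10^-2 + (1.23 × 10^-2)²/(1.2 × 10^-4) = 1.27 M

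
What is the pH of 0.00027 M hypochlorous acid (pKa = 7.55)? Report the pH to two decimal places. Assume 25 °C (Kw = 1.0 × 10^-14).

HOCl ⇌ OCl- + H+
Ka = 10^(−7.55) = 2.82 × 10^-8
Ka = x²/(0.00027 − x) = 2.82 × 10^-8
Since Ka ≪ C₀, x ≈ √(Ka·C₀) = 2.76 × 10^-6 M.
(x/C₀ = 1% < 5%, so the approximation holds.)
pH = −log(2.76 × 10^-6) = 5.56

pH = 5.56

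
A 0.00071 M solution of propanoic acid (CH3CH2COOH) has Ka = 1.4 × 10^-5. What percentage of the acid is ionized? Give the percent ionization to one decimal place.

13.1%

CH3CH2COOH ⇌ CH3CH2COO- + H+; let x = [H+] at equilibrium.
Ka = x²/(C₀ − x); solving the quadratic gives x = 9.29 × 10^-5 M.
Fraction ionized = 9.29 × 10^-5 / 0.00071 = 0.1308 → 13.1%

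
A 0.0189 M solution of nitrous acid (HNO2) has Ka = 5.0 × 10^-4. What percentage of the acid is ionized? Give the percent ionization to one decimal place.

15.0%

HNO2 ⇌ NO2- + H+; let x = [H+] at equilibrium.
Solve x² + 0.0005x − 9.45e-06 = 0 → x = 2.83 × 10^-3 M
% ionization = x/C₀ × 100% = 2.83 × 10^-3/0.0189 × 100% = 15.0%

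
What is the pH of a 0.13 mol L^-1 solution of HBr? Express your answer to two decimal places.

HBr is a strong acid and dissociates completely, so [H+] = 0.13 M.
pH = -log(0.13) = 0.89

pH = 0.89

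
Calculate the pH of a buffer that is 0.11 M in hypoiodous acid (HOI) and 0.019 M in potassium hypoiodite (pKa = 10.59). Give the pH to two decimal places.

pH = 9.83

Henderson–Hasselbalch: pH = pKa + log([OI-]/[HOI]) = 10.59 + log(0.019/0.11)
pH = 10.59 + (-0.763) = 9.83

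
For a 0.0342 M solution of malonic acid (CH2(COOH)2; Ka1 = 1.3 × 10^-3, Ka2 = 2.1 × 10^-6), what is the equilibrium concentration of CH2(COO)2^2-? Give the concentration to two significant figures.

2.1 × 10^-6 M

First ionization gives [H+] ≈ [CH2(COOH)COO-] = 6.05 × 10^-3 M.
Second step: Ka2 = [H+][CH2(COO)2^2-]/[CH2(COOH)COO-] ≈ [CH2(COO)2^2-] (since [H+] ≈ [CH2(COOH)COO-]).
So [CH2(COO)2^2-] ≈ Ka2.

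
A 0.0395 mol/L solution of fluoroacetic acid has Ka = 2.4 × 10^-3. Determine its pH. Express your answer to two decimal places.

FCH2COOH ⇌ FCH2COO- + H+
From the ICE table, Ka = [H+]²/(0.0395 − [H+]) = 2.4 × 10^-3.
Here C₀/Ka ≈ 16.5, so the small-[H+] approximation fails. Use the quadratic:
[H+] = [−0.0024 + √(0.0024² + 0.000379)]/2 = 8.61 × 10^-3 M
pH = −log[H+] = −log(8.61 × 10^-3) = 2.06

pH = 2.06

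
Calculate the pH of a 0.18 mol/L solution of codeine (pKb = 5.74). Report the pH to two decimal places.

pH = 10.76

C18H21NO3 + H2O ⇌ C18H22NO3+ + OH-
Kb = 10^(−5.74) = 1.82 × 10^-6
From the ICE table, Kb = [OH-]²/(0.18 − [OH-]) = 1.82 × 10^-6.
Assume [OH-] ≪ 0.18: [OH-] ≈ √(1.82 × 10^-6 × 0.18) = 5.72 × 10^-4 M
pOH = 3.24, so pH = 14.00 − pOH = 10.76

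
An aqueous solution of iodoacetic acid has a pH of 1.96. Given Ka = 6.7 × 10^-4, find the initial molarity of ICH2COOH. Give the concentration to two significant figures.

C₀ = 1.9 × 10^-1 M

[H+] = 10^(-1.96) = 1.10 × 10^-2 M = x
Ka = x²/(C₀ − x) ⇒ C₀ = x + x²/Ka
C₀ = 1.10 × 10^-2 + (1.10 × 10^-2)²/(6.7 × 10^-4) = 1.92 × 10^-1 M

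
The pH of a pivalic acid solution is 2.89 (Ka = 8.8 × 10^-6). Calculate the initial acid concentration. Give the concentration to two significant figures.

[H+] = 10^(-2.89) = 1.29 × 10^-3 M = x
Ka = x²/(C₀ − x) ⇒ C₀ = x + x²/Ka
C₀ = 1.29 × 10^-3 + (1.29 × 10^-3)²/(8.8 × 10^-6) = 1.90 × 10^-1 M

C₀ = 1.9 × 10^-1 M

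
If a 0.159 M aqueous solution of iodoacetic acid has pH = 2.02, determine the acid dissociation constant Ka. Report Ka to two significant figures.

Ka = 6.1 × 10^-4

[H+] = 10^(-2.02) = 9.55 × 10^-3 M
At equilibrium [HA] = 0.159 − 9.55 × 10^-3 = 1.49 × 10^-1 M
Ka = [H+][A-]/[HA] = (9.55 × 10^-3)² / 1.49 × 10^-1 = 6.1 × 10^-4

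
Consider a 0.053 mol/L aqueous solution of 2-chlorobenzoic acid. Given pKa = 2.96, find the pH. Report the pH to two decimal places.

ClC6H4COOH ⇌ ClC6H4COO- + H+
Ka = 10^(−2.96) = 1.10 × 10^-3
Ka = x²/(0.053 − x) = 1.10 × 10^-3
The 5% rule fails; solving x² + Ka·x − Ka·C₀ = 0 exactly:
x = [−0.0011 + √(0.0011² + 0.000233)]/2 = 7.11 × 10^-3 M
pH = −log[H+] = −log(7.11 × 10^-3) = 2.15

pH = 2.15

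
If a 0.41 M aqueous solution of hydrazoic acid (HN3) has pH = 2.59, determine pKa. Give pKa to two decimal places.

pKa = 4.79

[H+] = 10^(-2.59) = 2.57 × 10^-3 M
At equilibrium [HA] = 0.41 − 2.57 × 10^-3 = 4.07 × 10^-1 M
Ka = [H+][A-]/[HA] = (2.57 × 10^-3)² / 4.07 × 10^-1 = 1.62 × 10^-5
pKa = -log(1.62 × 10^-5) = 4.79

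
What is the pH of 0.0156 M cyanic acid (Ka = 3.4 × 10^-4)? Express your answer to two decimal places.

HOCN ⇌ OCN- + H+
From the ICE table, Ka = [H+]²/(0.0156 − [H+]) = 3.4 × 10^-4.
[H+] is not negligible relative to C₀; solve [H+]² + 0.00034·[H+] − 5.3e-06 = 0.
[H+] = [−0.00034 + √(0.00034² + 2.12e-05)]/2 = 2.14 × 10^-3 M
pH = −log[H+] = −log(2.14 × 10^-3) = 2.67

pH = 2.67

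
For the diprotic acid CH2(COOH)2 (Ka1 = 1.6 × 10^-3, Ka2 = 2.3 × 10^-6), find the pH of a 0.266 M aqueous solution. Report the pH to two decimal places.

Ka1 ≫ Ka2, so treat the first dissociation as the only significant source of H+.
Ka1 = x²/(0.266 − x) = 1.6 × 10^-3
Solving the quadratic: x = (−Ka1 + √(Ka1² + 4·Ka1·C₀))/2 = 1.98 × 10^-2 M
pH = −log(1.98 × 10^-2) = 1.70

pH = 1.70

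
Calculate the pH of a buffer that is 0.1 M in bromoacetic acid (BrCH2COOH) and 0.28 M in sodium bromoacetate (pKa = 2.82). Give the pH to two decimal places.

pH = 3.27

pH = pKa + log([A⁻]/[HA]) = 2.82 + log(0.28/0.1)
pH = 2.82 + (+0.447) = 3.27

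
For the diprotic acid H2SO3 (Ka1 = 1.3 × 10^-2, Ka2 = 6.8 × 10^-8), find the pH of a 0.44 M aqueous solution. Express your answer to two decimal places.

pH = 1.16

Ka1 ≫ Ka2, so treat the first dissociation as the only significant source of H+.
Ka1 = x²/(0.44 − x) = 1.3 × 10^-2
Solving the quadratic: x = (−Ka1 + √(Ka1² + 4·Ka1·C₀))/2 = 6.94 × 10^-2 M
pH = −log(6.94 × 10^-2) = 1.16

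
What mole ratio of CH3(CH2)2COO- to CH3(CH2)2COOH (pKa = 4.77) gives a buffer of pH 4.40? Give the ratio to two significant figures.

ratio = 0.43

pH = pKa + log(r) ⇒ log(r) = 4.40 − 4.77 = -0.37
r = [CH3(CH2)2COO-]/[CH3(CH2)2COOH] = 10^(-0.37) = 0.427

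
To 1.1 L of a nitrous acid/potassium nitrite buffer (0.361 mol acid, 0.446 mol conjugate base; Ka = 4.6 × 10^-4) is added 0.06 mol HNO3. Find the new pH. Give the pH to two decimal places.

pH = 3.30

After neutralization: n(HNO2) = 0.421 mol, n(NO2-) = 0.386 mol.
pKa = −log(4.6 × 10^-4) = 3.337
Henderson–Hasselbalch with mole ratio 0.386/0.421: pH = 3.337 + (-0.038)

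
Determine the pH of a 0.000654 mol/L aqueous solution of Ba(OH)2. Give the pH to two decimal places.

pH = 11.12

Ba(OH)2 is a strong base (each formula unit releases 2 OH-); [OH-] = 0.00131 M.
pOH = -log(0.00131) = 2.88
pH = 14.00 - 2.88 = 11.12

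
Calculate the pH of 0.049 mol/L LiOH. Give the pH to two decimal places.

LiOH is a strong base; [OH-] = 0.049 M.
pOH = -log(0.049) = 1.31
pH = 14.00 - 1.31 = 12.69

pH = 12.69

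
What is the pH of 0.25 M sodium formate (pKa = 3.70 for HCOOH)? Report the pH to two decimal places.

pH = 8.55

HCOO- is the conjugate base of the weak acid HCOOH.
Ka = 10^(−3.70) = 2.00 × 10^-4
Kb = Kw/Ka = 1.0×10^-14 / 2.00 × 10^-4 = 5.00 × 10^-11
Let x = [OH-] at equilibrium. Kb = x²/(0.25 − x).
Neglecting x in the denominator: x = √(5.00 × 10^-11 × 0.25) = 3.54 × 10^-6 M
(x/C₀ = 0.0014% < 5%, so the approximation holds.)
pOH = −log(3.54 × 10^-6) = 5.45; pH = 14.00 − 5.45 = 8.55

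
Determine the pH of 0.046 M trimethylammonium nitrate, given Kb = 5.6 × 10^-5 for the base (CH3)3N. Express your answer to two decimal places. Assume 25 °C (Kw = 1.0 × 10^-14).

(CH3)3NH+ is the conjugate acid of the weak base (CH3)3N.
Ka = Kw/Kb = 1.0×10^-14 / 5.6 × 10^-5 = 1.79 × 10^-10
Ka = [H+]²/(0.046 − [H+]) = 1.79 × 10^-10
Neglecting [H+] in the denominator: [H+] = √(1.79 × 10^-10 × 0.046) = 2.87 × 10^-6 M
pH = −log[H+] = −log(2.87 × 10^-6) = 5.54

pH = 5.54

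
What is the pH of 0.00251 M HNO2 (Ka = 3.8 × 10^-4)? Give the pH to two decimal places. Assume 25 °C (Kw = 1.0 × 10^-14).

pH = 3.09

HNO2 ⇌ NO2- + H+
From the ICE table, Ka = [H+]²/(0.00251 − [H+]) = 3.8 × 10^-4.
The 5% rule fails; solving [H+]² + Ka·[H+] − Ka·C₀ = 0 exactly:
[H+] = [−0.00038 + √(0.00038² + 3.82e-06)]/2 = 8.05 × 10^-4 M
pH = −log(8.05 × 10^-4) = 3.09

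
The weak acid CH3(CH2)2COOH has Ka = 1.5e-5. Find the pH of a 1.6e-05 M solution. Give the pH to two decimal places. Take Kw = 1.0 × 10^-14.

pH = 5.01

CH3(CH2)2COOH ⇌ CH3(CH2)2COO- + H+
From the ICE table, Ka = [H+]²/(1.6e-05 − [H+]) = 1.5 × 10^-5.
Here C₀/Ka ≈ 1.07, so the small-[H+] approximation fails. Use the quadratic:
[H+] = (−Ka + √(Ka² + 4·Ka·C₀))/2 = 9.71 × 10^-6 M
pH = −log[H+] = −log(9.71 × 10^-6) = 5.01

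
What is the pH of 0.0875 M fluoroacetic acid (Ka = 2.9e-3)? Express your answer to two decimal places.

FCH2COOH ⇌ FCH2COO- + H+
Ka = [H+]²/(0.0875 − [H+]) = 2.9 × 10^-3
[H+] is not negligible relative to C₀; solve [H+]² + 0.0029·[H+] − 0.000254 = 0.
[H+] = (−Ka + √(Ka² + 4·Ka·C₀))/2 = 1.45 × 10^-2 M
pH = −log[H+] = −log(1.45 × 10^-2) = 1.84

pH = 1.84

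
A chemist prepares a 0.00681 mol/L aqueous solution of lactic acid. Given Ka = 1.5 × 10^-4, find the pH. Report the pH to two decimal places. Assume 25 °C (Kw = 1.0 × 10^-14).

CH3CH(OH)COOH ⇌ CH3CH(OH)COO- + H+
From the ICE table, Ka = [H+]²/(0.00681 − [H+]) = 1.5 × 10^-4.
[H+] is not negligible relative to C₀; solve [H+]² + 0.00015·[H+] − 1.02e-06 = 0.
[H+] = (−Ka + √(Ka² + 4·Ka·C₀))/2 = 9.38 × 10^-4 M
pH = −log(9.38 × 10^-4) = 3.03

pH = 3.03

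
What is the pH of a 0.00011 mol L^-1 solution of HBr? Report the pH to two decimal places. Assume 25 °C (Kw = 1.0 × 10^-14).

pH = 3.96

HBr is a strong acid and dissociates completely, so [H+] = 0.00011 M.
pH = -log(0.00011) = 3.96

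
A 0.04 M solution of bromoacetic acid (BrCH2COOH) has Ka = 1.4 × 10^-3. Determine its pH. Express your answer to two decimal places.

pH = 2.17

BrCH2COOH ⇌ BrCH2COO- + H+
From the ICE table, Ka = x²/(0.04 − x) = 1.4 × 10^-3.
Here C₀/Ka ≈ 28.6, so the small-x approximation fails. Use the quadratic:
x = (−Ka + √(Ka² + 4·Ka·C₀))/2 = 6.82 × 10^-3 M
pH = −log(6.82 × 10^-3) = 2.17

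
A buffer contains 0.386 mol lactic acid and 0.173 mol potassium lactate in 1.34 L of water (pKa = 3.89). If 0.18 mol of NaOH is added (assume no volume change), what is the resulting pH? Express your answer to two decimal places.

After neutralization: n(CH3CH(OH)COOH) = 0.206 mol, n(CH3CH(OH)COO-) = 0.353 mol.
pH = pKa + log([A⁻]/[HA]) = 3.89 + log(0.353/0.206) = 3.89 +0.234

pH = 4.12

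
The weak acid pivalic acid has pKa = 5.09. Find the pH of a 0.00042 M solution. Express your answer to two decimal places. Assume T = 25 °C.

(CH3)3CCOOH ⇌ (CH3)3CCOO- + H+
Ka = 10^(−5.09) = 8.13 × 10^-6
From the ICE table, Ka = [H+]²/(0.00042 − [H+]) = 8.13 × 10^-6.
[H+] is not negligible relative to C₀; solve [H+]² + 8.13e-06·[H+] − 3.41e-09 = 0.
[H+] = [−8.13e-06 + √(8.13e-06² + 1.37e-08)]/2 = 5.45 × 10^-5 M
pH = −log[H+] = −log(5.45 × 10^-5) = 4.26

pH = 4.26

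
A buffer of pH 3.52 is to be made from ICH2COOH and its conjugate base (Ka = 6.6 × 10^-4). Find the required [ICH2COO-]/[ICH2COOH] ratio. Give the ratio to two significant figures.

ratio = 2.2

pKa = -log(6.6 × 10^-4) = 3.180
pH = pKa + log(r) ⇒ log(r) = 3.52 − 3.180 = +0.340
r = [ICH2COO-]/[ICH2COOH] = 10^(+0.340) = 2.19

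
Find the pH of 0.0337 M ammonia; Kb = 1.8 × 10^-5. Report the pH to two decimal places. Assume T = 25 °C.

NH3 + H2O ⇌ NH4+ + OH-
Kb = [OH-]²/(0.0337 − [OH-]) = 1.8 × 10^-5
Assume [OH-] ≪ 0.0337: [OH-] ≈ √(1.8 × 10^-5 × 0.0337) = 7.79 × 10^-4 M
pOH = −log(7.79 × 10^-4) = 3.11; pH = 14.00 − 3.11 = 10.89

pH = 10.89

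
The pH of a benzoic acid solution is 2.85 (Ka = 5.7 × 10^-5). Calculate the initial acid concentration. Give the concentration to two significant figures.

C₀ = 3.6 × 10^-2 M

[H+] = 10^(-2.85) = 1.41 × 10^-3 M = x
Ka = x²/(C₀ − x) ⇒ C₀ = x + x²/Ka
C₀ = 1.41 × 10^-3 + (1.41 × 10^-3)²/(5.7 × 10^-5) = 3.63 × 10^-2 M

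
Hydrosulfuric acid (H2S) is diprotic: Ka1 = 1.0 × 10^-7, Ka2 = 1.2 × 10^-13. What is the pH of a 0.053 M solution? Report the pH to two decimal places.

Ka1 ≫ Ka2, so treat the first dissociation as the only significant source of H+.
Ka1 = x²/(0.053 − x) = 1.0 × 10^-7
x ≈ √(1.0 × 10^-7 × 0.053) = 7.28 × 10^-5 M
pH = −log(7.28 × 10^-5) = 4.14

pH = 4.14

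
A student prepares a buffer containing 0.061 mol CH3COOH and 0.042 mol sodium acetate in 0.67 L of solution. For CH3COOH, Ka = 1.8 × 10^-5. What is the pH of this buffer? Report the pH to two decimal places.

pH = 4.58

pKa = −log(1.8 × 10^-5) = 4.745
Henderson–Hasselbalch: pH = pKa + log([CH3COO-]/[CH3COOH]) = 4.745 + log(0.042/0.061)
pH = 4.745 + (-0.162) = 4.58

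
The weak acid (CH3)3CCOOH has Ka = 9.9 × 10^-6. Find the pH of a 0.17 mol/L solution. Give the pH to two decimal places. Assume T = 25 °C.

(CH3)3CCOOH ⇌ (CH3)3CCOO- + H+
From the ICE table, Ka = [H+]²/(0.17 − [H+]) = 9.9 × 10^-6.
Neglecting [H+] in the denominator: [H+] = √(9.9 × 10^-6 × 0.17) = 1.30 × 10^-3 M
pH = −log(1.30 × 10^-3) = 2.89

pH = 2.89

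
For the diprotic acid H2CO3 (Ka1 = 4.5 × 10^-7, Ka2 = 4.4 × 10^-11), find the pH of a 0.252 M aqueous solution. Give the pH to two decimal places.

Ka1 ≫ Ka2, so treat the first dissociation as the only significant source of H+.
Ka1 = x²/(0.252 − x) = 4.5 × 10^-7
x ≈ √(4.5 × 10^-7 × 0.252) = 3.37 × 10^-4 M
pH = −log(3.37 × 10^-4) = 3.47

pH = 3.47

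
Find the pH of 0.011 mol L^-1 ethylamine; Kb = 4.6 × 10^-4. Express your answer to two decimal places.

C2H5NH2 + H2O ⇌ C2H5NH3+ + OH-
Let x = [OH-] at equilibrium. Kb = x²/(0.011 − x).
Here C₀/Kb ≈ 23.9, so the small-x approximation fails. Use the quadratic:
x = (−Kb + √(Kb² + 4·Kb·C₀))/2 = 2.03 × 10^-3 M
pOH = 2.69, so pH = 14.00 − pOH = 11.31

pH = 11.31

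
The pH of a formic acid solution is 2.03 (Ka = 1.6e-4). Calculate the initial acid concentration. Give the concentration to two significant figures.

C₀ = 5.5 × 10^-1 M

[H+] = 10^(-2.03) = 9.33 × 10^-3 M = x
Ka = x²/(C₀ − x) ⇒ C₀ = x + x²/Ka
C₀ = 9.33 × 10^-3 + (9.33 × 10^-3)²/(1.6 × 10^-4) = 5.53 × 10^-1 M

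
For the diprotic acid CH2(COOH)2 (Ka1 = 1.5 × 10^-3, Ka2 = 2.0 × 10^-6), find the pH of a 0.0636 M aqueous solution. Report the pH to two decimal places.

Ka1 ≫ Ka2, so treat the first dissociation as the only significant source of H+.
Ka1 = x²/(0.0636 − x) = 1.5 × 10^-3
Solving the quadratic: x = (−Ka1 + √(Ka1² + 4·Ka1·C₀))/2 = 9.05 × 10^-3 M
pH = −log(9.05 × 10^-3) = 2.04

pH = 2.04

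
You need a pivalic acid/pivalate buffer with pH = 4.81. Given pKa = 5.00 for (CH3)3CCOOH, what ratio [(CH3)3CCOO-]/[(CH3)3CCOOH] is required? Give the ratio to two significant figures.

pH = pKa + log(r) ⇒ log(r) = 4.81 − 5.00 = -0.19
r = [(CH3)3CCOO-]/[(CH3)3CCOOH] = 10^(-0.19) = 0.646

ratio = 0.65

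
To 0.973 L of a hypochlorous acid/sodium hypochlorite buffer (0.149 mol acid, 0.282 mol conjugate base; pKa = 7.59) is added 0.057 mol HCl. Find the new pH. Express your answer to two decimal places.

After neutralization: n(HOCl) = 0.206 mol, n(OCl-) = 0.225 mol.
pH = pKa + log(n_OCl-/n_HOCl) = 7.59 + log(0.225/0.206) = 7.59 + (+0.038)

pH = 7.63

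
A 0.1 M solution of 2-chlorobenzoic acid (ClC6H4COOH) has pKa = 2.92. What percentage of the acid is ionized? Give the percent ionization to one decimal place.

10.4%

ClC6H4COOH ⇌ ClC6H4COO- + H+; let x = [H+] at equilibrium.
Ka = 10^(−2.92) = 1.20 × 10^-3
Ka = x²/(C₀ − x); solving the quadratic gives x = 1.04 × 10^-2 M.
% ionization = x/C₀ × 100% = 1.04 × 10^-2/0.1 × 100% = 10.4%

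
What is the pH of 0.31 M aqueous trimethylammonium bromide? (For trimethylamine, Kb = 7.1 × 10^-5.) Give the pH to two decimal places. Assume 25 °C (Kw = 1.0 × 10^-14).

pH = 5.18

(CH3)3NH+ is the conjugate acid of the weak base (CH3)3N.
Ka = Kw/Kb = 1.0×10^-14 / 7.1 × 10^-5 = 1.41 × 10^-10
Let x = [H+] at equilibrium. Ka = x²/(0.31 − x).
Assume x ≪ 0.31: x ≈ √(1.41 × 10^-10 × 0.31) = 6.61 × 10^-6 M
Check: 0.0021% ionized — well under 5%, approximation valid.
pH = −log(6.61 × 10^-6) = 5.18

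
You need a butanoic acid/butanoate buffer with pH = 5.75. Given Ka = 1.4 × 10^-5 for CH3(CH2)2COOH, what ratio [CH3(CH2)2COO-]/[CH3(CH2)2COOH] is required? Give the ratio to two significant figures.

ratio = 7.9

pKa = -log(1.4 × 10^-5) = 4.854
pH = pKa + log(r) ⇒ log(r) = 5.75 − 4.854 = +0.896
r = [CH3(CH2)2COO-]/[CH3(CH2)2COOH] = 10^(+0.896) = 7.87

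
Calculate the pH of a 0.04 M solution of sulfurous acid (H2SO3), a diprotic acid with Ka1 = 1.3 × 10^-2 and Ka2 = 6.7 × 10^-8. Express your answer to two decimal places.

Ka1 ≫ Ka2, so treat the first dissociation as the only significant source of H+.
Ka1 = x²/(0.04 − x) = 1.3 × 10^-2
Solving the quadratic: x = (−Ka1 + √(Ka1² + 4·Ka1·C₀))/2 = 1.72 × 10^-2 M
pH = −log(1.72 × 10^-2) = 1.76

pH = 1.76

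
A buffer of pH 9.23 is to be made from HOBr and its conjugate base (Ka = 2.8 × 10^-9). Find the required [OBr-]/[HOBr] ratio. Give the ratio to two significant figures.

ratio = 4.8

pKa = -log(2.8 × 10^-9) = 8.553
pH = pKa + log(r) ⇒ log(r) = 9.23 − 8.553 = +0.677
r = [OBr-]/[HOBr] = 10^(+0.677) = 4.75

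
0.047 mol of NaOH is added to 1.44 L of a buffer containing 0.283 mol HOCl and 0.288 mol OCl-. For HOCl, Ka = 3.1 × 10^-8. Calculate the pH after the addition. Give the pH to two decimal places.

pH = 7.66

OH- converts HOCl to OCl-: HOCl → 0.236 mol, OCl- → 0.335 mol.
pKa = −log(3.1 × 10^-8) = 7.509
pH = pKa + log(n_OCl-/n_HOCl) = 7.509 + log(0.335/0.236) = 7.509 + (+0.152)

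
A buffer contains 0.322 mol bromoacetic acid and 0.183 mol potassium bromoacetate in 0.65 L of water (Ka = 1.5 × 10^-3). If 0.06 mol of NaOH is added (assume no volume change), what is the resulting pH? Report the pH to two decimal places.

After neutralization: n(BrCH2COOH) = 0.262 mol, n(BrCH2COO-) = 0.243 mol.
pKa = −log(1.5 × 10^-3) = 2.824
Henderson–Hasselbalch with mole ratio 0.243/0.262: pH = 2.824 + (-0.033)

pH = 2.79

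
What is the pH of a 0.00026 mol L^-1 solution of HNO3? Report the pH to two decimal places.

pH = 3.59

HNO3 is a strong acid and dissociates completely, so [H+] = 0.00026 M.
pH = -log(0.00026) = 3.59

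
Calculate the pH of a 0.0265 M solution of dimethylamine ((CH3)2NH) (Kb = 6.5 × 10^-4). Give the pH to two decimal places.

(CH3)2NH + H2O ⇌ (CH3)2NH2+ + OH-
Kb = x²/(0.0265 − x) = 6.5 × 10^-4
Here C₀/Kb ≈ 40.8, so the small-x approximation fails. Use the quadratic:
x = [−0.00065 + √(0.00065² + 6.89e-05)]/2 = 3.84 × 10^-3 M
pOH = −log(3.84 × 10^-3) = 2.42; pH = 14.00 − 2.42 = 11.58

pH = 11.58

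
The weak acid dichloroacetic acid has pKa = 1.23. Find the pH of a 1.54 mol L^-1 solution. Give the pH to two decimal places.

Cl2CHCOOH ⇌ Cl2CHCOO- + H+
Ka = 10^(−1.23) = 5.89 × 10^-2
From the ICE table, Ka = [H+]²/(1.54 − [H+]) = 5.89 × 10^-2.
The 5% rule fails; solving [H+]² + Ka·[H+] − Ka·C₀ = 0 exactly:
[H+] = (−Ka + √(Ka² + 4·Ka·C₀))/2 = 2.73 × 10^-1 M
pH = −log(2.73 × 10^-1) = 0.56

pH = 0.56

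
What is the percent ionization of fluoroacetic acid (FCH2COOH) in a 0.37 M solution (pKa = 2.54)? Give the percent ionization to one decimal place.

FCH2COOH ⇌ FCH2COO- + H+; let x = [H+] at equilibrium.
Ka = 10^(−2.54) = 2.88 × 10^-3
Solve x² + 0.00288x − 0.00107 = 0 → x = 3.12 × 10^-2 M
Fraction ionized = 3.12 × 10^-2 / 0.37 = 0.0843 → 8.4%

8.4%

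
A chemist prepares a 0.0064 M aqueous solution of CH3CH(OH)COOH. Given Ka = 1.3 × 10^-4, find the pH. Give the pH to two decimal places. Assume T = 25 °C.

CH3CH(OH)COOH ⇌ CH3CH(OH)COO- + H+
From the ICE table, Ka = x²/(0.0064 − x) = 1.3 × 10^-4.
x is not negligible relative to C₀; solve x² + 0.00013·x − 8.32e-07 = 0.
x = [−0.00013 + √(0.00013² + 3.33e-06)]/2 = 8.49 × 10^-4 M
pH = −log(8.49 × 10^-4) = 3.07

pH = 3.07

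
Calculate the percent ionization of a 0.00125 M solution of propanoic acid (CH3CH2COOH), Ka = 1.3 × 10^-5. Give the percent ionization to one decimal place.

CH3CH2COOH ⇌ CH3CH2COO- + H+; let x = [H+] at equilibrium.
Ka = x²/(C₀ − x); solving the quadratic gives x = 1.21 × 10^-4 M.
Fraction ionized = 1.21 × 10^-4 / 0.00125 = 0.0968 → 9.7%

9.7%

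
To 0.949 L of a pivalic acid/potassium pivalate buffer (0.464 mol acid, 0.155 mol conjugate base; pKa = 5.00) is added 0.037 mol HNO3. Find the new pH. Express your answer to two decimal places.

pH = 4.37

After neutralization: n((CH3)3CCOOH) = 0.501 mol, n((CH3)3CCOO-) = 0.118 mol.
pH = pKa + log([A⁻]/[HA]) = 5.00 + log(0.118/0.501) = 5.00 -0.628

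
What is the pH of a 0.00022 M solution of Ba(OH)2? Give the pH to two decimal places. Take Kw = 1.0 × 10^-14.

Ba(OH)2 is a strong base (each formula unit releases 2 OH-); [OH-] = 0.00044 M.
pOH = -log(0.00044) = 3.36
pH = 14.00 - 3.36 = 10.64

pH = 10.64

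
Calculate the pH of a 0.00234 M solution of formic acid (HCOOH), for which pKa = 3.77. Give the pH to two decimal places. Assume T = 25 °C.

HCOOH ⇌ HCOO- + H+
Ka = 10^(−3.77) = 1.70 × 10^-4
From the ICE table, Ka = [H+]²/(0.00234 − [H+]) = 1.70 × 10^-4.
The 5% rule fails; solving [H+]² + Ka·[H+] − Ka·C₀ = 0 exactly:
[H+] = [−0.00017 + √(0.00017² + 1.59e-06)]/2 = 5.51 × 10^-4 M
pH = −log(5.51 × 10^-4) = 3.26

pH = 3.26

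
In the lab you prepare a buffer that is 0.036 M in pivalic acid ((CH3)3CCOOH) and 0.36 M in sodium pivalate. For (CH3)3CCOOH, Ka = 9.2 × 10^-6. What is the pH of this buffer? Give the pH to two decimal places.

pKa = −log(9.2 × 10^-6) = 5.036
Henderson–Hasselbalch: pH = pKa + log([(CH3)3CCOO-]/[(CH3)3CCOOH]) = 5.036 + log(0.36/0.036)
pH = 5.036 + (+1.000) = 6.04

pH = 6.04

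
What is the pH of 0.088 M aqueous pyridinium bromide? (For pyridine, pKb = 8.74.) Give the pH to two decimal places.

pH = 3.16

C5H5NH+ is the conjugate acid of the weak base C5H5N.
Kb = 10^(−8.74) = 1.82 × 10^-9
Ka = Kw/Kb = 1.0×10^-14 / 1.82 × 10^-9 = 5.49 × 10^-6
From the ICE table, Ka = x²/(0.088 − x) = 5.49 × 10^-6.
Assume x ≪ 0.088: x ≈ √(5.49 × 10^-6 × 0.088) = 6.95 × 10^-4 M
(x/C₀ = 0.79% < 5%, so the approximation holds.)
pH = −log(6.95 × 10^-4) = 3.16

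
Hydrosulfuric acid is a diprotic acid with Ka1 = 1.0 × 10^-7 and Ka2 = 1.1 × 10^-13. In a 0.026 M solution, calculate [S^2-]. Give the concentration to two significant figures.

1.1 × 10^-13 M

First ionization gives [H+] ≈ [HS-] = 5.10 × 10^-5 M.
Second step: Ka2 = [H+][S^2-]/[HS-] ≈ [S^2-] (since [H+] ≈ [HS-]).
So [S^2-] ≈ Ka2.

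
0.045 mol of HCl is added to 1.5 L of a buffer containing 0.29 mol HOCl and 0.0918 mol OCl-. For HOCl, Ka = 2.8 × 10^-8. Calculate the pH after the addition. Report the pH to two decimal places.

After neutralization: n(HOCl) = 0.335 mol, n(OCl-) = 0.0468 mol.
pKa = −log(2.8 × 10^-8) = 7.553
Henderson–Hasselbalch with mole ratio 0.0468/0.335: pH = 7.553 + (-0.855)

pH = 6.70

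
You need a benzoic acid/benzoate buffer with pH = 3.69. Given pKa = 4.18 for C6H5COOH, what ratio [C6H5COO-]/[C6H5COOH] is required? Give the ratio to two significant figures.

ratio = 0.32

pH = pKa + log(r) ⇒ log(r) = 3.69 − 4.18 = -0.49
r = [C6H5COO-]/[C6H5COOH] = 10^(-0.49) = 0.324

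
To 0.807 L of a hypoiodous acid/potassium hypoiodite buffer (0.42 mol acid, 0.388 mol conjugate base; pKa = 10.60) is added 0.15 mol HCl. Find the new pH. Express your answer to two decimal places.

pH = 10.22

After neutralization: n(HOI) = 0.57 mol, n(OI-) = 0.238 mol.
pH = pKa + log(n_OI-/n_HOI) = 10.60 + log(0.238/0.57) = 10.60 + (-0.379)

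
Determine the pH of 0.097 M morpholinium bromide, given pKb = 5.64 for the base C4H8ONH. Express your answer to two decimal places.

C4H8ONH2+ is the conjugate acid of the weak base C4H8ONH.
Kb = 10^(−5.64) = 2.29 × 10^-6
Ka = Kw/Kb = 1.0×10^-14 / 2.29 × 10^-6 = 4.37 × 10^-9
From the ICE table, Ka = x²/(0.097 − x) = 4.37 × 10^-9.
Assume x ≪ 0.097: x ≈ √(4.37 × 10^-9 × 0.097) = 2.06 × 10^-5 M
(x/C₀ = 0.021% < 5%, so the approximation holds.)
pH = −log(2.06 × 10^-5) = 4.69

pH = 4.69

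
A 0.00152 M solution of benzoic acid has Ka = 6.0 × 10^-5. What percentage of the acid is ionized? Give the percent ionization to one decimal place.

18.0%

C6H5COOH ⇌ C6H5COO- + H+; let x = [H+] at equilibrium.
Ka = x²/(C₀ − x); solving the quadratic gives x = 2.73 × 10^-4 M.
Fraction ionized = 2.73 × 10^-4 / 0.00152 = 0.1796 → 18.0%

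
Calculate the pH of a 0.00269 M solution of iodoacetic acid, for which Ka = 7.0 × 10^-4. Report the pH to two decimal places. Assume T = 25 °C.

ICH2COOH ⇌ ICH2COO- + H+
From the ICE table, Ka = [H+]²/(0.00269 − [H+]) = 7.0 × 10^-4.
Here C₀/Ka ≈ 3.84, so the small-[H+] approximation fails. Use the quadratic:
[H+] = [−0.0007 + √(0.0007² + 7.53e-06)]/2 = 1.07 × 10^-3 M
pH = −log[H+] = −log(1.07 × 10^-3) = 2.97

pH = 2.97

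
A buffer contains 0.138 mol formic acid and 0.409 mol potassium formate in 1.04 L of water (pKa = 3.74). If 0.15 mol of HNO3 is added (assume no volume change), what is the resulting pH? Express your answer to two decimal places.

pH = 3.69

Added H+ converts HCOO- to HCOOH: HCOOH → 0.288 mol, HCOO- → 0.259 mol.
Henderson–Hasselbalch with mole ratio 0.259/0.288: pH = 3.74 + (-0.046)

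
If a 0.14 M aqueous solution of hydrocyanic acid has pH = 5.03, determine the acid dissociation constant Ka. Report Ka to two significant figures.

Ka = 6.2 × 10^-10

[H+] = 10^(-5.03) = 9.33 × 10^-6 M
At equilibrium [HA] = 0.14 − 9.33 × 10^-6 = 1.40 × 10^-1 M
Ka = [H+][A-]/[HA] = (9.33 × 10^-6)² / 1.40 × 10^-1 = 6.2 × 10^-10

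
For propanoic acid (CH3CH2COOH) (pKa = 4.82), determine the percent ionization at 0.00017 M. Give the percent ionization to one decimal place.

25.7%

CH3CH2COOH ⇌ CH3CH2COO- + H+; let x = [H+] at equilibrium.
Ka = 10^(−4.82) = 1.51 × 10^-5
Ka = x²/(C₀ − x); solving the quadratic gives x = 4.37 × 10^-5 M.
% ionization = x/C₀ × 100% = 4.37 × 10^-5/0.00017 × 100% = 25.7%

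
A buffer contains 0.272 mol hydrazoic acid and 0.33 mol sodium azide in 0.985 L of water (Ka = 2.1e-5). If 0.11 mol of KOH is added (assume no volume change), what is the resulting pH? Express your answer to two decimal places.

pH = 5.11

After neutralization: n(HN3) = 0.162 mol, n(N3-) = 0.44 mol.
pKa = −log(2.1 × 10^-5) = 4.678
pH = pKa + log([A⁻]/[HA]) = 4.678 + log(0.44/0.162) = 4.678 +0.434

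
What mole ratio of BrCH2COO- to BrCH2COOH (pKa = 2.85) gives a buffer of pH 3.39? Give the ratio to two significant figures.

pH = pKa + log(r) ⇒ log(r) = 3.39 − 2.85 = +0.54
r = [BrCH2COO-]/[BrCH2COOH] = 10^(+0.54) = 3.47

ratio = 3.5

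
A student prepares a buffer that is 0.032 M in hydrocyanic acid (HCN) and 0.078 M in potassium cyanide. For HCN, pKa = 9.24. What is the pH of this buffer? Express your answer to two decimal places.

pH = 9.63

Using pH = pKa + log([base]/[acid]) with [base]/[acid] = 0.078/0.032:
pH = 9.24 + (+0.387) = 9.63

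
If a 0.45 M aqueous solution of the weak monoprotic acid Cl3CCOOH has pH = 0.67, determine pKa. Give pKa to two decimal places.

[H+] = 10^(-0.67) = 2.14 × 10^-1 M
At equilibrium [HA] = 0.45 − 2.14 × 10^-1 = 2.36 × 10^-1 M
Ka = [H+][A-]/[HA] = (2.14 × 10^-1)² / 2.36 × 10^-1 = 1.94 × 10^-1
pKa = -log(1.94 × 10^-1) = 0.71

pKa = 0.71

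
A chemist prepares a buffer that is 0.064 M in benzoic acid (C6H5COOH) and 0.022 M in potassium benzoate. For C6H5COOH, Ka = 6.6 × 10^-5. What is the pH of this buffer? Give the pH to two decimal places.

pH = 3.72

pKa = −log(6.6 × 10^-5) = 4.180
Using pH = pKa + log([base]/[acid]) with [base]/[acid] = 0.022/0.064:
pH = 4.180 + (-0.464) = 3.72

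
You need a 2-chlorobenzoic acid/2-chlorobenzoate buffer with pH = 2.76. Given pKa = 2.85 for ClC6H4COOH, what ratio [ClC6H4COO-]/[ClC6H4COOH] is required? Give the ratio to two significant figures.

ratio = 0.81

pH = pKa + log(r) ⇒ log(r) = 2.76 − 2.85 = -0.09
r = [ClC6H4COO-]/[ClC6H4COOH] = 10^(-0.09) = 0.813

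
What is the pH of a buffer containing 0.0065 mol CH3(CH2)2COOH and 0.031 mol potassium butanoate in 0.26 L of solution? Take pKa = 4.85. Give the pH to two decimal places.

Using pH = pKa + log([base]/[acid]) with [base]/[acid] = 0.031/0.0065:
pH = 4.85 + (+0.678) = 5.53

pH = 5.53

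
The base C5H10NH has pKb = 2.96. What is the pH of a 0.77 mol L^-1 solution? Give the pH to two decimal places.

C5H10NH + H2O ⇌ C5H10NH2+ + OH-
Kb = 10^(−2.96) = 1.10 × 10^-3
Kb = [OH-]²/(0.77 − [OH-]) = 1.10 × 10^-3
Assume [OH-] ≪ 0.77: [OH-] ≈ √(1.10 × 10^-3 × 0.77) = 2.91 × 10^-2 M
([OH-]/C₀ = 3.8% < 5%, so the approximation holds.)
pOH = 1.54, so pH = 14.00 − pOH = 12.46

pH = 12.46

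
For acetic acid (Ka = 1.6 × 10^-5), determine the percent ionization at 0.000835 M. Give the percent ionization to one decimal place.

CH3COOH ⇌ CH3COO- + H+; let x = [H+] at equilibrium.
Ka = x²/(C₀ − x); solving the quadratic gives x = 1.08 × 10^-4 M.
Fraction ionized = 1.08 × 10^-4 / 0.000835 = 0.1293 → 12.9%

12.9%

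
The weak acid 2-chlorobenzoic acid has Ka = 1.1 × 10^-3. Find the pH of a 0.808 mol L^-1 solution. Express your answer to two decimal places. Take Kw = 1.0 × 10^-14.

pH = 1.53

ClC6H4COOH ⇌ ClC6H4COO- + H+
Ka = [H+]²/(0.808 − [H+]) = 1.1 × 10^-3
Assume [H+] ≪ 0.808: [H+] ≈ √(1.1 × 10^-3 × 0.808) = 2.98 × 10^-2 M
pH = −log(2.98 × 10^-2) = 1.53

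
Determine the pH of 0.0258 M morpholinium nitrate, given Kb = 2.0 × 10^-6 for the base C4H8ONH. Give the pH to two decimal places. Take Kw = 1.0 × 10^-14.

pH = 4.94

C4H8ONH2+ is the conjugate acid of the weak base C4H8ONH.
Ka = Kw/Kb = 1.0×10^-14 / 2.0 × 10^-6 = 5.00 × 10^-9
From the ICE table, Ka = [H+]²/(0.0258 − [H+]) = 5.00 × 10^-9.
Assume [H+] ≪ 0.0258: [H+] ≈ √(5.00 × 10^-9 × 0.0258) = 1.14 × 10^-5 M
pH = −log(1.14 × 10^-5) = 4.94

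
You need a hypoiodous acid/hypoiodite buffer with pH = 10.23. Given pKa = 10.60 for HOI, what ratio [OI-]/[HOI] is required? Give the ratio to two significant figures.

ratio = 0.43

pH = pKa + log(r) ⇒ log(r) = 10.23 − 10.60 = -0.37
r = [OI-]/[HOI] = 10^(-0.37) = 0.427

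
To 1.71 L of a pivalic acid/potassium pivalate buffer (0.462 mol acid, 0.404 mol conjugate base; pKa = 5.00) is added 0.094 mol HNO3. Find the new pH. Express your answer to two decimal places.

pH = 4.75

Added H+ converts (CH3)3CCOO- to (CH3)3CCOOH: (CH3)3CCOOH → 0.556 mol, (CH3)3CCOO- → 0.31 mol.
Henderson–Hasselbalch with mole ratio 0.31/0.556: pH = 5.00 + (-0.254)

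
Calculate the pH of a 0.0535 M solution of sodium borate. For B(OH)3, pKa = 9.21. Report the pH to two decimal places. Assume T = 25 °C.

B(OH)4- is the conjugate base of the weak acid B(OH)3.
Ka = 10^(−9.21) = 6.17 × 10^-10
Kb = Kw/Ka = 1.0×10^-14 / 6.17 × 10^-10 = 1.62 × 10^-5
Kb = [OH-]²/(0.0535 − [OH-]) = 1.62 × 10^-5
Assume [OH-] ≪ 0.0535: [OH-] ≈ √(1.62 × 10^-5 × 0.0535) = 9.31 × 10^-4 M
Check: 1.7% ionized — well under 5%, approximation valid.
pOH = −log(9.31 × 10^-4) = 3.03; pH = 14.00 − 3.03 = 10.97

pH = 10.97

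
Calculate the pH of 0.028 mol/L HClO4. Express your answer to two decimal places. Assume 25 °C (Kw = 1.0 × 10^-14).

pH = 1.55

HClO4 is a strong acid and dissociates completely, so [H+] = 0.028 M.
pH = -log(0.028) = 1.55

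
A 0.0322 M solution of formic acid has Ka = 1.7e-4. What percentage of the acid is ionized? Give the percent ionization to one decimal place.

HCOOH ⇌ HCOO- + H+; let x = [H+] at equilibrium.
Ka = x²/(C₀ − x); solving the quadratic gives x = 2.26 × 10^-3 M.
Fraction ionized = 2.26 × 10^-3 / 0.0322 = 0.0702 → 7.0%

7.0%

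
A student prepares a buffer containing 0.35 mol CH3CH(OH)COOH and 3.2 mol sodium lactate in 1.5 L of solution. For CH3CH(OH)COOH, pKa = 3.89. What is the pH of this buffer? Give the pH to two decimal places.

Henderson–Hasselbalch: pH = pKa + log([CH3CH(OH)COO-]/[CH3CH(OH)COOH]) = 3.89 + log(3.2/0.35)
pH = 3.89 + (+0.961) = 4.85

pH = 4.85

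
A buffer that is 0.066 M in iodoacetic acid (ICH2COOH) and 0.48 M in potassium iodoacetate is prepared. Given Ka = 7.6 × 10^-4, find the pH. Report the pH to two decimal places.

pKa = −log(7.6 × 10^-4) = 3.119
Henderson–Hasselbalch: pH = pKa + log([ICH2COO-]/[ICH2COOH]) = 3.119 + log(0.48/0.066)
pH = 3.119 + (+0.862) = 3.98

pH = 3.98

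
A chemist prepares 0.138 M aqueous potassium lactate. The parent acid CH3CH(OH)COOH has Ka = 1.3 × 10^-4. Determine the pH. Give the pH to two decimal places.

CH3CH(OH)COO- is the conjugate base of the weak acid CH3CH(OH)COOH.
Kb = Kw/Ka = 1.0×10^-14 / 1.3 × 10^-4 = 7.69 × 10^-11
Kb = [OH-]²/(0.138 − [OH-]) = 7.69 × 10^-11
Since Kb ≪ C₀, [OH-] ≈ √(Kb·C₀) = 3.26 × 10^-6 M.
Check: 0.0024% ionized — well under 5%, approximation valid.
pOH = −log(3.26 × 10^-6) = 5.49; pH = 14.00 − 5.49 = 8.51

pH = 8.51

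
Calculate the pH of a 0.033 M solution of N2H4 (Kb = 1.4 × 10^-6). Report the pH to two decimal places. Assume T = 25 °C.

pH = 10.33

N2H4 + H2O ⇌ N2H5+ + OH-
Kb = [OH-]²/(0.033 − [OH-]) = 1.4 × 10^-6
Assume [OH-] ≪ 0.033: [OH-] ≈ √(1.4 × 10^-6 × 0.033) = 2.15 × 10^-4 M
([OH-]/C₀ = 0.65% < 5%, so the approximation holds.)
pOH = 3.67, so pH = 14.00 − pOH = 10.33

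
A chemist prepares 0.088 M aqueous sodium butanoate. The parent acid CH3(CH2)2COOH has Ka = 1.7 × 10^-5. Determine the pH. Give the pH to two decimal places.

CH3(CH2)2COO- is the conjugate base of the weak acid CH3(CH2)2COOH.
Kb = Kw/Ka = 1.0×10^-14 / 1.7 × 10^-5 = 5.88 × 10^-10
From the ICE table, Kb = [OH-]²/(0.088 − [OH-]) = 5.88 × 10^-10.
Neglecting [OH-] in the denominator: [OH-] = √(5.88 × 10^-10 × 0.088) = 7.19 × 10^-6 M
Check: 0.0082% ionized — well under 5%, approximation valid.
pOH = 5.14, so pH = 14.00 − pOH = 8.86

pH = 8.86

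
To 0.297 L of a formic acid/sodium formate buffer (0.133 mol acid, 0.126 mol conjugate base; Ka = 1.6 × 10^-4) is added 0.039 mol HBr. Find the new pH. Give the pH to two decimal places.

Added H+ converts HCOO- to HCOOH: HCOOH → 0.172 mol, HCOO- → 0.087 mol.
pKa = −log(1.6 × 10^-4) = 3.796
pH = pKa + log(n_HCOO-/n_HCOOH) = 3.796 + log(0.087/0.172) = 3.796 + (-0.296)

pH = 3.50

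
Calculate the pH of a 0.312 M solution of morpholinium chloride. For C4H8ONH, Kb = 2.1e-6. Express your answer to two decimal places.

C4H8ONH2+ is the conjugate acid of the weak base C4H8ONH.
Ka = Kw/Kb = 1.0×10^-14 / 2.1 × 10^-6 = 4.76 × 10^-9
Ka = [H+]²/(0.312 − [H+]) = 4.76 × 10^-9
Assume [H+] ≪ 0.312: [H+] ≈ √(4.76 × 10^-9 × 0.312) = 3.85 × 10^-5 M
([H+]/C₀ = 0.012% < 5%, so the approximation holds.)
pH = −log(3.85 × 10^-5) = 4.41

pH = 4.41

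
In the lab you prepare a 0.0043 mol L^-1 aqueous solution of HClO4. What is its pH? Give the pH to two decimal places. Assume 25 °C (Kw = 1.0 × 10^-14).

HClO4 is a strong acid and dissociates completely, so [H+] = 0.0043 M.
pH = -log(0.0043) = 2.37

pH = 2.37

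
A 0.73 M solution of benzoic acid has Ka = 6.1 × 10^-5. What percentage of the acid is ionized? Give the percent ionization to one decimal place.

C6H5COOH ⇌ C6H5COO- + H+; let x = [H+] at equilibrium.
x ≈ √(Ka·C₀) = √(6.1 × 10^-5 × 0.73) = 6.67 × 10^-3 M
% ionization = x/C₀ × 100% = 6.67 × 10^-3/0.73 × 100% = 0.9%

0.9%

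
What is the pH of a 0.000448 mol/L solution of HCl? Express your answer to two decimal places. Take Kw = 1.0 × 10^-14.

pH = 3.35

HCl is a strong acid and dissociates completely, so [H+] = 0.000448 M.
pH = -log(0.000448) = 3.35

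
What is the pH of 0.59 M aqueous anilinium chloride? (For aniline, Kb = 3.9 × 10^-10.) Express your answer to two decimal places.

pH = 2.41

C6H5NH3+ is the conjugate acid of the weak base C6H5NH2.
Ka = Kw/Kb = 1.0×10^-14 / 3.9 × 10^-10 = 2.56 × 10^-5
From the ICE table, Ka = x²/(0.59 − x) = 2.56 × 10^-5.
Assume x ≪ 0.59: x ≈ √(2.56 × 10^-5 × 0.59) = 3.89 × 10^-3 M
(x/C₀ = 0.66% < 5%, so the approximation holds.)
pH = −log[H+] = −log(3.89 × 10^-3) = 2.41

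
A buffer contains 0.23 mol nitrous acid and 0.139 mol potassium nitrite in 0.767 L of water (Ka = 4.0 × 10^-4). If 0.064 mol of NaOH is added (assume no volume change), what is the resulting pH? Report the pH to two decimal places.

pH = 3.49

OH- converts HNO2 to NO2-: HNO2 → 0.166 mol, NO2- → 0.203 mol.
pKa = −log(4.0 × 10^-4) = 3.398
Henderson–Hasselbalch with mole ratio 0.203/0.166: pH = 3.398 + (+0.087)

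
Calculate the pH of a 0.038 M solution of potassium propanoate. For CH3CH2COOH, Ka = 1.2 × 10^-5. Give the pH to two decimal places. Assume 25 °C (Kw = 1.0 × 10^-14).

pH = 8.75

CH3CH2COO- is the conjugate base of the weak acid CH3CH2COOH.
Kb = Kw/Ka = 1.0×10^-14 / 1.2 × 10^-5 = 8.33 × 10^-10
From the ICE table, Kb = [OH-]²/(0.038 − [OH-]) = 8.33 × 10^-10.
Assume [OH-] ≪ 0.038: [OH-] ≈ √(8.33 × 10^-10 × 0.038) = 5.63 × 10^-6 M
pOH = 5.25, so pH = 14.00 − pOH = 8.75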